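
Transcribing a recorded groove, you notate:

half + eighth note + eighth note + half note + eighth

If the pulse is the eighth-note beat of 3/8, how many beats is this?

11

One eighth-note beat = 2 sixteenth notes.
Convert each value to sixteenth notes: half = 8; eighth note = 2; eighth note = 2; half note = 8; eighth = 2.
Total: 8 + 2 + 2 + 8 + 2 = 22.
22 ÷ 2 = 11 beats.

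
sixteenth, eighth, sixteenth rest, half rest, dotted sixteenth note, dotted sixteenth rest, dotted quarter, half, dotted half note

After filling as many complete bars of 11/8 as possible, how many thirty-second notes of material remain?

38

One bar of 11/8 = 44 thirty-second notes.
Working in thirty-second notes: sixteenth = 2; eighth = 4; sixteenth rest = 2; half rest = 16; dotted sixteenth note = 3; dotted sixteenth rest = 3; dotted quarter = 12; half = 16; dotted half note = 24.
Altogether 2 + 4 + 2 + 16 + 3 + 3 + 12 + 16 + 24 = 82.
82 ÷ 44 = 1 complete bar with 38 thirty-second notes remaining.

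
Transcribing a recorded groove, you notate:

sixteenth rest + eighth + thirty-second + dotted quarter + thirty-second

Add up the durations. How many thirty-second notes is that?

20

In thirty-second notes: sixteenth rest = 2; eighth = 4; thirty-second = 1; dotted quarter = 12; thirty-second = 1.
Adding: 2 + 4 + 1 + 12 + 1 = 20 thirty-second notes.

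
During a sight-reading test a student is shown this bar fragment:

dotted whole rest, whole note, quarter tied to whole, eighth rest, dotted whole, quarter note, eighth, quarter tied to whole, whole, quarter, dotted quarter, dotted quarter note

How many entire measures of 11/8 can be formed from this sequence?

6

One bar of 11/8 = 11 eighth notes.
Express everything in eighth notes: dotted whole rest = 12; whole note = 8; quarter tied to whole (quarter + whole) = 10; eighth rest = 1; dotted whole = 12; quarter note = 2; eighth = 1; quarter tied to whole (quarter + whole) = 10; whole = 8; quarter = 2; dotted quarter = 3; dotted quarter note = 3.
Altogether 12 + 8 + 10 + 1 + 12 + 2 + 1 + 10 + 8 + 2 + 3 + 3 = 72.
72 ÷ 11 = 6 complete bars with 6 left over.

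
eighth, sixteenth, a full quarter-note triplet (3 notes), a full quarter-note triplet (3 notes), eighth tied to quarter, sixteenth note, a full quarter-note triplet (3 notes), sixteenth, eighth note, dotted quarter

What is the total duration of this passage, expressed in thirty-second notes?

Each duration in thirty-second notes: eighth = 4; sixteenth = 2; a full quarter-note triplet (3 notes) (three triplet quarters span one half) = 16; a full quarter-note triplet (3 notes) (three triplet quarters span one half) = 16; eighth tied to quarter (eighth + quarter) = 12; sixteenth note = 2; a full quarter-note triplet (3 notes) (three triplet quarters span one half) = 16; sixteenth = 2; eighth note = 4; dotted quarter = 12.
Adding: 4 + 2 + 16 + 16 + 12 + 2 + 16 + 2 + 4 + 12 = 86 thirty-second notes.

86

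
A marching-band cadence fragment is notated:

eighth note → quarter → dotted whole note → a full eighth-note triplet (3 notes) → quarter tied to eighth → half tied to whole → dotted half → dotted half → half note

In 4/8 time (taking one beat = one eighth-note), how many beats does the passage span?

48

One eighth-note beat = 2 sixteenth notes.
Express everything in sixteenth notes: eighth note = 2; quarter = 4; dotted whole note = 24; a full eighth-note triplet (3 notes) (three triplet eighths span one quarter) = 4; quarter tied to eighth (quarter + eighth) = 6; half tied to whole (half + whole) = 24; dotted half = 12; dotted half = 12; half note = 8.
Sum: 2 + 4 + 24 + 4 + 6 + 24 + 12 + 12 + 8 = 96.
96 ÷ 2 = 48 beats.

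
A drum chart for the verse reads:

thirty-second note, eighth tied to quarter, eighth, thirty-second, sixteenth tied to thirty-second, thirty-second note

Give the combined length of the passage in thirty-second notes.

22

Working in thirty-second notes: thirty-second note = 1; eighth tied to quarter (eighth + quarter) = 12; eighth = 4; thirty-second = 1; sixteenth tied to thirty-second (sixteenth + thirty-second) = 3; thirty-second note = 1.
Adding: 1 + 12 + 4 + 1 + 3 + 1 = 22 thirty-second notes.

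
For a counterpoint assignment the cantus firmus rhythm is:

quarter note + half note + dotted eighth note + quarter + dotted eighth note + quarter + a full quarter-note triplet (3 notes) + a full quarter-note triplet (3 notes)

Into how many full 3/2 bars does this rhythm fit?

1

One bar of 3/2 = 24 sixteenth notes.
Convert each value to sixteenth notes: quarter note = 4; half note = 8; dotted eighth note = 3; quarter = 4; dotted eighth note = 3; quarter = 4; a full quarter-note triplet (3 notes) (three triplet quarters span one half) = 8; a full quarter-note triplet (3 notes) (three triplet quarters span one half) = 8.
Total: 4 + 8 + 3 + 4 + 3 + 4 + 8 + 8 = 42.
42 ÷ 24 = 1 complete bar with 18 left over.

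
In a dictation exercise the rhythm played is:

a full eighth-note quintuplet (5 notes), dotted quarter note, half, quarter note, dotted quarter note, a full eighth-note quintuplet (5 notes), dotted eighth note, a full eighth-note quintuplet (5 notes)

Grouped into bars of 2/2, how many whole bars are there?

3

One bar of 2/2 = 16 sixteenth notes.
In sixteenth notes: a full eighth-note quintuplet (5 notes) (five quintuplet eighths span one half) = 8; dotted quarter note = 6; half = 8; quarter note = 4; dotted quarter note = 6; a full eighth-note quintuplet (5 notes) (five quintuplet eighths span one half) = 8; dotted eighth note = 3; a full eighth-note quintuplet (5 notes) (five quintuplet eighths span one half) = 8.
Adding: 8 + 6 + 8 + 4 + 6 + 8 + 3 + 8 = 51.
51 ÷ 16 = 3 complete bars with 3 left over.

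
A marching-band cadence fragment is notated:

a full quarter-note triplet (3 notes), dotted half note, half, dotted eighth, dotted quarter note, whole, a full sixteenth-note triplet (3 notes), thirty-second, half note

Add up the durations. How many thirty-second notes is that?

127

Express everything in thirty-second notes: a full quarter-note triplet (3 notes) (three triplet quarters span one half) = 16; dotted half note = 24; half = 16; dotted eighth = 6; dotted quarter note = 12; whole = 32; a full sixteenth-note triplet (3 notes) (three triplet sixteenths span one eighth) = 4; thirty-second = 1; half note = 16.
Adding: 16 + 24 + 16 + 6 + 12 + 32 + 4 + 1 + 16 = 127 thirty-second notes.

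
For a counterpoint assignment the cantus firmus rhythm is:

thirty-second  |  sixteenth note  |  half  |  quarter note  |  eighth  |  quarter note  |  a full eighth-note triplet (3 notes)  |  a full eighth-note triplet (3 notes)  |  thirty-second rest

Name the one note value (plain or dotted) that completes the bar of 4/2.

quarter note

The bar of 4/2 = 64 thirty-second notes.
Working in thirty-second notes: thirty-second = 1; sixteenth note = 2; half = 16; quarter note = 8; eighth = 4; quarter note = 8; a full eighth-note triplet (3 notes) (three triplet eighths span one quarter) = 8; a full eighth-note triplet (3 notes) (three triplet eighths span one quarter) = 8; thirty-second rest = 1.
Adding: 1 + 2 + 16 + 8 + 4 + 8 + 8 + 8 + 1 = 56.
Remaining: 64 − 56 = 8 thirty-second notes, which is a quarter note.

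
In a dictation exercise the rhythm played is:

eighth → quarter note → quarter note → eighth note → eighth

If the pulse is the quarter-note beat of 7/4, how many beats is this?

3.5

One quarter-note beat = 2 eighth notes.
Convert each value to eighth notes: eighth = 1; quarter note = 2; quarter note = 2; eighth note = 1; eighth = 1.
Altogether 1 + 2 + 2 + 1 + 1 = 7.
7 ÷ 2 = 3.5 beats.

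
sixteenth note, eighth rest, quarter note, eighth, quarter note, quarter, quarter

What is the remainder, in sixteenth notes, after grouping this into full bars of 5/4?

One bar of 5/4 = 20 sixteenth notes.
Express everything in sixteenth notes: sixteenth note = 1; eighth rest = 2; quarter note = 4; eighth = 2; quarter note = 4; quarter = 4; quarter = 4.
Altogether 1 + 2 + 4 + 2 + 4 + 4 + 4 = 21.
21 ÷ 20 = 1 complete bar with 1 sixteenth note remaining.

1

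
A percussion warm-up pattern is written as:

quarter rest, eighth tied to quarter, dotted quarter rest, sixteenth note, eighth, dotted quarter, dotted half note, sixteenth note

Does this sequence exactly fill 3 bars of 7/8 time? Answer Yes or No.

One bar of 7/8 = 14 sixteenth notes, so 3 bars = 42.
Working in sixteenth notes: quarter rest = 4; eighth tied to quarter (eighth + quarter) = 6; dotted quarter rest = 6; sixteenth note = 1; eighth = 2; dotted quarter = 6; dotted half note = 12; sixteenth note = 1.
Altogether 4 + 6 + 6 + 1 + 2 + 6 + 12 + 1 = 38.
38 falls short of 42, so the answer is No.

No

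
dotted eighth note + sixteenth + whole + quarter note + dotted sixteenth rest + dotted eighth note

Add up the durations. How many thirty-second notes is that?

57

Convert each value to thirty-second notes: dotted eighth note = 6; sixteenth = 2; whole = 32; quarter note = 8; dotted sixteenth rest = 3; dotted eighth note = 6.
Total: 6 + 2 + 32 + 8 + 3 + 6 = 57 thirty-second notes.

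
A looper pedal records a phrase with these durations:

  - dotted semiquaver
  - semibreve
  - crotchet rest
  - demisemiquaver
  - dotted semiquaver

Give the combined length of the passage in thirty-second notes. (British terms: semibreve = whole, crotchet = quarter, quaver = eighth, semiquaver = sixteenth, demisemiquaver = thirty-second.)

47

Convert each value to thirty-second notes: dotted semiquaver = 3; semibreve = 32; crotchet rest = 8; demisemiquaver = 1; dotted semiquaver = 3.
Total: 3 + 32 + 8 + 1 + 3 = 47 thirty-second notes.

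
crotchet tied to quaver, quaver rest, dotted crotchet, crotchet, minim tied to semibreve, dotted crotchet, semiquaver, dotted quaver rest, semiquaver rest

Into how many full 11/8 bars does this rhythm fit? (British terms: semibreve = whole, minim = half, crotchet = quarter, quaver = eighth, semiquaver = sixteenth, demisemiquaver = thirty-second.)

One bar of 11/8 = 22 sixteenth notes.
Convert each value to sixteenth notes: crotchet tied to quaver (crotchet + quaver) = 6; quaver rest = 2; dotted crotchet = 6; crotchet = 4; minim tied to semibreve (minim + semibreve) = 24; dotted crotchet = 6; semiquaver = 1; dotted quaver rest = 3; semiquaver rest = 1.
Sum: 6 + 2 + 6 + 4 + 24 + 6 + 1 + 3 + 1 = 53.
53 ÷ 22 = 2 complete bars with 9 left over.

2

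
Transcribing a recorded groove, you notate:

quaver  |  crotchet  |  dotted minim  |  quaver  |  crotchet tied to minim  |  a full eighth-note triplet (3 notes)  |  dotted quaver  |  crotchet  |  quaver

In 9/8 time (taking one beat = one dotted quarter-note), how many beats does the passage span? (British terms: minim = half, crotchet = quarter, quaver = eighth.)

7.5

One dotted quarter-note beat = 6 sixteenth notes.
In sixteenth notes: quaver = 2; crotchet = 4; dotted minim = 12; quaver = 2; crotchet tied to minim (crotchet + minim) = 12; a full eighth-note triplet (3 notes) (three triplet eighths span one quarter) = 4; dotted quaver = 3; crotchet = 4; quaver = 2.
Altogether 2 + 4 + 12 + 2 + 12 + 4 + 3 + 4 + 2 = 45.
45 ÷ 6 = 7.5 beats.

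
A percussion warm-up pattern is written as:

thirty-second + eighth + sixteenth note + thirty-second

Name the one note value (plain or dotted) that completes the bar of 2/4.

The bar of 2/4 = 16 thirty-second notes.
Each duration in thirty-second notes: thirty-second = 1; eighth = 4; sixteenth note = 2; thirty-second = 1.
Altogether 1 + 4 + 2 + 1 = 8.
Remaining: 16 − 8 = 8 thirty-second notes, which is a quarter note.

quarter note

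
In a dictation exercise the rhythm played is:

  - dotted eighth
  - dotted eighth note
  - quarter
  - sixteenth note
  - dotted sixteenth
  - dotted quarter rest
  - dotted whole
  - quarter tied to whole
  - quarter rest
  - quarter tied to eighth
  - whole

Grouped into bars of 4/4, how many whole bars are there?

One bar of 4/4 = 32 thirty-second notes.
Working in thirty-second notes: dotted eighth = 6; dotted eighth note = 6; quarter = 8; sixteenth note = 2; dotted sixteenth = 3; dotted quarter rest = 12; dotted whole = 48; quarter tied to whole (quarter + whole) = 40; quarter rest = 8; quarter tied to eighth (quarter + eighth) = 12; whole = 32.
Sum: 6 + 6 + 8 + 2 + 3 + 12 + 48 + 40 + 8 + 12 + 32 = 177.
177 ÷ 32 = 5 complete bars with 17 left over.

5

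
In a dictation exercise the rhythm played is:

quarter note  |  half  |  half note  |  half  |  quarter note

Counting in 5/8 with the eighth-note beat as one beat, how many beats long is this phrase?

16

One eighth-note beat = 2 sixteenth notes.
Working in sixteenth notes: quarter note = 4; half = 8; half note = 8; half = 8; quarter note = 4.
Altogether 4 + 8 + 8 + 8 + 4 = 32.
32 ÷ 2 = 16 beats.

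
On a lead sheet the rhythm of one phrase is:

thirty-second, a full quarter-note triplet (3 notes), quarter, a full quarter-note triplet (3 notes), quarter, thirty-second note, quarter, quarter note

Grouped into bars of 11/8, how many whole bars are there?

One bar of 11/8 = 44 thirty-second notes.
Express everything in thirty-second notes: thirty-second = 1; a full quarter-note triplet (3 notes) (three triplet quarters span one half) = 16; quarter = 8; a full quarter-note triplet (3 notes) (three triplet quarters span one half) = 16; quarter = 8; thirty-second note = 1; quarter = 8; quarter note = 8.
Total: 1 + 16 + 8 + 16 + 8 + 1 + 8 + 8 = 66.
66 ÷ 44 = 1 complete bar with 22 left over.

1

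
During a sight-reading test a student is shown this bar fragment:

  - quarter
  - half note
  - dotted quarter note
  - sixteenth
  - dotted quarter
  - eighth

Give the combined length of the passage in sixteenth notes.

In sixteenth notes: quarter = 4; half note = 8; dotted quarter note = 6; sixteenth = 1; dotted quarter = 6; eighth = 2.
Adding: 4 + 8 + 6 + 1 + 6 + 2 = 27 sixteenth notes.

27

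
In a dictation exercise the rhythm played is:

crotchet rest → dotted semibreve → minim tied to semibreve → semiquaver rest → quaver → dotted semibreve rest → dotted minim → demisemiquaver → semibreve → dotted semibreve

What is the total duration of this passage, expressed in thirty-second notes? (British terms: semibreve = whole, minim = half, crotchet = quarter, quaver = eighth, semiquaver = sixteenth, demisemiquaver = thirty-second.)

263

Each duration in thirty-second notes: crotchet rest = 8; dotted semibreve = 48; minim tied to semibreve (minim + semibreve) = 48; semiquaver rest = 2; quaver = 4; dotted semibreve rest = 48; dotted minim = 24; demisemiquaver = 1; semibreve = 32; dotted semibreve = 48.
Total: 8 + 48 + 48 + 2 + 4 + 48 + 24 + 1 + 32 + 48 = 263 thirty-second notes.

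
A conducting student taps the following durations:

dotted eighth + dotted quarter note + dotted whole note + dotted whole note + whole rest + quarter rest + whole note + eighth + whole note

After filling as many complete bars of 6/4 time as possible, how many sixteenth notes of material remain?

15

One bar of 6/4 = 24 sixteenth notes.
In sixteenth notes: dotted eighth = 3; dotted quarter note = 6; dotted whole note = 24; dotted whole note = 24; whole rest = 16; quarter rest = 4; whole note = 16; eighth = 2; whole note = 16.
Sum: 3 + 6 + 24 + 24 + 16 + 4 + 16 + 2 + 16 = 111.
111 ÷ 24 = 4 complete bars with 15 sixteenth notes remaining.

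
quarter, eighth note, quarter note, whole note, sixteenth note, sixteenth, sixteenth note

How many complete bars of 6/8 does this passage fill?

2

One bar of 6/8 = 12 sixteenth notes.
Each duration in sixteenth notes: quarter = 4; eighth note = 2; quarter note = 4; whole note = 16; sixteenth note = 1; sixteenth = 1; sixteenth note = 1.
Adding: 4 + 2 + 4 + 16 + 1 + 1 + 1 = 29.
29 ÷ 12 = 2 complete bars with 5 left over.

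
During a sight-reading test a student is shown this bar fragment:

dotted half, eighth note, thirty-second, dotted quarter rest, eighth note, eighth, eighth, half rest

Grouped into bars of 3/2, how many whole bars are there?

1

One bar of 3/2 = 48 thirty-second notes.
Convert each value to thirty-second notes: dotted half = 24; eighth note = 4; thirty-second = 1; dotted quarter rest = 12; eighth note = 4; eighth = 4; eighth = 4; half rest = 16.
Sum: 24 + 4 + 1 + 12 + 4 + 4 + 4 + 16 = 69.
69 ÷ 48 = 1 complete bar with 21 left over.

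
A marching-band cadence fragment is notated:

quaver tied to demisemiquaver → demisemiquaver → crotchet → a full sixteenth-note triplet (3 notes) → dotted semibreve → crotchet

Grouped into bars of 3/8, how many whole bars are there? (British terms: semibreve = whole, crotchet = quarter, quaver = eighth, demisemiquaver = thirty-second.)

One bar of 3/8 = 12 thirty-second notes.
Express everything in thirty-second notes: quaver tied to demisemiquaver (quaver + demisemiquaver) = 5; demisemiquaver = 1; crotchet = 8; a full sixteenth-note triplet (3 notes) (three triplet sixteenths span one eighth) = 4; dotted semibreve = 48; crotchet = 8.
Sum: 5 + 1 + 8 + 4 + 48 + 8 = 74.
74 ÷ 12 = 6 complete bars with 2 left over.

6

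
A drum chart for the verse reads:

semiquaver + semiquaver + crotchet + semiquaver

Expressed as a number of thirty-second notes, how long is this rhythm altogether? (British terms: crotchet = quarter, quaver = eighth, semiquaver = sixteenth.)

14

Express everything in thirty-second notes: semiquaver = 2; semiquaver = 2; crotchet = 8; semiquaver = 2.
Total: 2 + 2 + 8 + 2 = 14 thirty-second notes.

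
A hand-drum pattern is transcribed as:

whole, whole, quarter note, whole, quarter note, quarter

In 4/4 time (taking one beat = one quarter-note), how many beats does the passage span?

15

One quarter-note beat = 2 eighth notes.
Express everything in eighth notes: whole = 8; whole = 8; quarter note = 2; whole = 8; quarter note = 2; quarter = 2.
Sum: 8 + 8 + 2 + 8 + 2 + 2 = 30.
30 ÷ 2 = 15 beats.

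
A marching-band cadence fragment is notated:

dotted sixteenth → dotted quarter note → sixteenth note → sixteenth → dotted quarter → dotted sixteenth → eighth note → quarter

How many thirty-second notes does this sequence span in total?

Each duration in thirty-second notes: dotted sixteenth = 3; dotted quarter note = 12; sixteenth note = 2; sixteenth = 2; dotted quarter = 12; dotted sixteenth = 3; eighth note = 4; quarter = 8.
Altogether 3 + 12 + 2 + 2 + 12 + 3 + 4 + 8 = 46 thirty-second notes.

46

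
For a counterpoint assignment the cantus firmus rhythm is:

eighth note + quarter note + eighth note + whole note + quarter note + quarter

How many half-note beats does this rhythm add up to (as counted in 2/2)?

4

One half-note beat = 4 eighth notes.
In eighth notes: eighth note = 1; quarter note = 2; eighth note = 1; whole note = 8; quarter note = 2; quarter = 2.
Adding: 1 + 2 + 1 + 8 + 2 + 2 = 16.
16 ÷ 4 = 4 beats.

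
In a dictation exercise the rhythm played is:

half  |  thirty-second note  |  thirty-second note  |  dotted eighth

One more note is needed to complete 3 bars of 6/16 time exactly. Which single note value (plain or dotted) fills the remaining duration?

3 bars of 6/16 = 36 thirty-second notes.
Each duration in thirty-second notes: half = 16; thirty-second note = 1; thirty-second note = 1; dotted eighth = 6.
Sum: 16 + 1 + 1 + 6 = 24.
Remaining: 36 − 24 = 12 thirty-second notes, which is a dotted quarter note.

dotted quarter note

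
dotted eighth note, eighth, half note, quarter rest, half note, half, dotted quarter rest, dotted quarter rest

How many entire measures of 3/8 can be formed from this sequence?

7

One bar of 3/8 = 6 sixteenth notes.
Each duration in sixteenth notes: dotted eighth note = 3; eighth = 2; half note = 8; quarter rest = 4; half note = 8; half = 8; dotted quarter rest = 6; dotted quarter rest = 6.
Altogether 3 + 2 + 8 + 4 + 8 + 8 + 6 + 6 = 45.
45 ÷ 6 = 7 complete bars with 3 left over.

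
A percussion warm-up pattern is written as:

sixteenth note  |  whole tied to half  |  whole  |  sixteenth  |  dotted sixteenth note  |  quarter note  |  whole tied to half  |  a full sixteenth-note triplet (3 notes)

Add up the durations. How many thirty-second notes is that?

In thirty-second notes: sixteenth note = 2; whole tied to half (whole + half) = 48; whole = 32; sixteenth = 2; dotted sixteenth note = 3; quarter note = 8; whole tied to half (whole + half) = 48; a full sixteenth-note triplet (3 notes) (three triplet sixteenths span one eighth) = 4.
Total: 2 + 48 + 32 + 2 + 3 + 8 + 48 + 4 = 147 thirty-second notes.

147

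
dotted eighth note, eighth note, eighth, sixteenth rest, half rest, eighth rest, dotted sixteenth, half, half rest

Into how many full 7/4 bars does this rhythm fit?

1

One bar of 7/4 = 56 thirty-second notes.
In thirty-second notes: dotted eighth note = 6; eighth note = 4; eighth = 4; sixteenth rest = 2; half rest = 16; eighth rest = 4; dotted sixteenth = 3; half = 16; half rest = 16.
Adding: 6 + 4 + 4 + 2 + 16 + 4 + 3 + 16 + 16 = 71.
71 ÷ 56 = 1 complete bar with 15 left over.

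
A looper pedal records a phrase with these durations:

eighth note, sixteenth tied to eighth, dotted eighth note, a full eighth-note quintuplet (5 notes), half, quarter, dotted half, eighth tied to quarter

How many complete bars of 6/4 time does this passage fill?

One bar of 6/4 = 24 sixteenth notes.
Convert each value to sixteenth notes: eighth note = 2; sixteenth tied to eighth (sixteenth + eighth) = 3; dotted eighth note = 3; a full eighth-note quintuplet (5 notes) (five quintuplet eighths span one half) = 8; half = 8; quarter = 4; dotted half = 12; eighth tied to quarter (eighth + quarter) = 6.
Altogether 2 + 3 + 3 + 8 + 8 + 4 + 12 + 6 = 46.
46 ÷ 24 = 1 complete bar with 22 left over.

1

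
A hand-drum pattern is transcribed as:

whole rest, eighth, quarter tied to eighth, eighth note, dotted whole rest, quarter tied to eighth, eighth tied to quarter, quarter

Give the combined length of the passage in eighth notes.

33

Each duration in eighth notes: whole rest = 8; eighth = 1; quarter tied to eighth (quarter + eighth) = 3; eighth note = 1; dotted whole rest = 12; quarter tied to eighth (quarter + eighth) = 3; eighth tied to quarter (eighth + quarter) = 3; quarter = 2.
Altogether 8 + 1 + 3 + 1 + 12 + 3 + 3 + 2 = 33 eighth notes.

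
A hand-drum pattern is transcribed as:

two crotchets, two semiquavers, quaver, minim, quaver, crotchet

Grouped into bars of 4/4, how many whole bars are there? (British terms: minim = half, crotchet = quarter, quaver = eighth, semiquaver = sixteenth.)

One bar of 4/4 = 16 sixteenth notes.
Each duration in sixteenth notes: crotchet = 4; crotchet = 4; semiquaver = 1; semiquaver = 1; quaver = 2; minim = 8; quaver = 2; crotchet = 4.
Adding: 4 + 4 + 1 + 1 + 2 + 8 + 2 + 4 = 26.
26 ÷ 16 = 1 complete bar with 10 left over.

1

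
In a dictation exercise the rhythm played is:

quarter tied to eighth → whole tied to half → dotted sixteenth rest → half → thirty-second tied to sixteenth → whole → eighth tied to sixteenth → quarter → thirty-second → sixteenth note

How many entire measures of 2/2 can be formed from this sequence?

One bar of 2/2 = 32 thirty-second notes.
Working in thirty-second notes: quarter tied to eighth (quarter + eighth) = 12; whole tied to half (whole + half) = 48; dotted sixteenth rest = 3; half = 16; thirty-second tied to sixteenth (thirty-second + sixteenth) = 3; whole = 32; eighth tied to sixteenth (eighth + sixteenth) = 6; quarter = 8; thirty-second = 1; sixteenth note = 2.
Total: 12 + 48 + 3 + 16 + 3 + 32 + 6 + 8 + 1 + 2 = 131.
131 ÷ 32 = 4 complete bars with 3 left over.

4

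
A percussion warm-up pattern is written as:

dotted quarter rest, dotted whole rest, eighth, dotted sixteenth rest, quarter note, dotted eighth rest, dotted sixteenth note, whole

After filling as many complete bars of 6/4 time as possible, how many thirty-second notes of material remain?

20

One bar of 6/4 = 48 thirty-second notes.
Each duration in thirty-second notes: dotted quarter rest = 12; dotted whole rest = 48; eighth = 4; dotted sixteenth rest = 3; quarter note = 8; dotted eighth rest = 6; dotted sixteenth note = 3; whole = 32.
Total: 12 + 48 + 4 + 3 + 8 + 6 + 3 + 32 = 116.
116 ÷ 48 = 2 complete bars with 20 thirty-second notes remaining.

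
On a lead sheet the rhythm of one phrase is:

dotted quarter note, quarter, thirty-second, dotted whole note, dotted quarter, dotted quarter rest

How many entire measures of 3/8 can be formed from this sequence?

7

One bar of 3/8 = 12 thirty-second notes.
Working in thirty-second notes: dotted quarter note = 12; quarter = 8; thirty-second = 1; dotted whole note = 48; dotted quarter = 12; dotted quarter rest = 12.
Adding: 12 + 8 + 1 + 48 + 12 + 12 = 93.
93 ÷ 12 = 7 complete bars with 9 left over.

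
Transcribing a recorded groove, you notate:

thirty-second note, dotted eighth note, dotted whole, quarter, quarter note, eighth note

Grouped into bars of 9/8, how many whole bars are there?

2

One bar of 9/8 = 36 thirty-second notes.
Express everything in thirty-second notes: thirty-second note = 1; dotted eighth note = 6; dotted whole = 48; quarter = 8; quarter note = 8; eighth note = 4.
Altogether 1 + 6 + 48 + 8 + 8 + 4 = 75.
75 ÷ 36 = 2 complete bars with 3 left over.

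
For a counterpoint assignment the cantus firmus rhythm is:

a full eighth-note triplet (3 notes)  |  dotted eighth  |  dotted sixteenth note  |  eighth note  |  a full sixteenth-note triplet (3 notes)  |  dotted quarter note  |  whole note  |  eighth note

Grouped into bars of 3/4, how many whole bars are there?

One bar of 3/4 = 24 thirty-second notes.
Each duration in thirty-second notes: a full eighth-note triplet (3 notes) (three triplet eighths span one quarter) = 8; dotted eighth = 6; dotted sixteenth note = 3; eighth note = 4; a full sixteenth-note triplet (3 notes) (three triplet sixteenths span one eighth) = 4; dotted quarter note = 12; whole note = 32; eighth note = 4.
Adding: 8 + 6 + 3 + 4 + 4 + 12 + 32 + 4 = 73.
73 ÷ 24 = 3 complete bars with 1 left over.

3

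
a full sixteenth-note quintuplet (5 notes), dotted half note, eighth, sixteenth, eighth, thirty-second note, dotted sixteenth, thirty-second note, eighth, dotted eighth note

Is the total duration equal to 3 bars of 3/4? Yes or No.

No

One bar of 3/4 = 24 thirty-second notes, so 3 bars = 72.
Each duration in thirty-second notes: a full sixteenth-note quintuplet (5 notes) (five quintuplet sixteenths span one quarter) = 8; dotted half note = 24; eighth = 4; sixteenth = 2; eighth = 4; thirty-second note = 1; dotted sixteenth = 3; thirty-second note = 1; eighth = 4; dotted eighth note = 6.
Total: 8 + 24 + 4 + 2 + 4 + 1 + 3 + 1 + 4 + 6 = 57.
57 falls short of 72, so the answer is No.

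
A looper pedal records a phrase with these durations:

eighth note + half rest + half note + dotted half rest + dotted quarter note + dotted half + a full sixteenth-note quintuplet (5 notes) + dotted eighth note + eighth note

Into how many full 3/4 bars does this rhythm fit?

4

One bar of 3/4 = 12 sixteenth notes.
In sixteenth notes: eighth note = 2; half rest = 8; half note = 8; dotted half rest = 12; dotted quarter note = 6; dotted half = 12; a full sixteenth-note quintuplet (5 notes) (five quintuplet sixteenths span one quarter) = 4; dotted eighth note = 3; eighth note = 2.
Sum: 2 + 8 + 8 + 12 + 6 + 12 + 4 + 3 + 2 = 57.
57 ÷ 12 = 4 complete bars with 9 left over.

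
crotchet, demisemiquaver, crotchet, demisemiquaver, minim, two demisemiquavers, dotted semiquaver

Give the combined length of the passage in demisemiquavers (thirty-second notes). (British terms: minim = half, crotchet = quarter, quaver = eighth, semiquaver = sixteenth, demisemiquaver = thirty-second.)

Each duration in thirty-second notes: crotchet = 8; demisemiquaver = 1; crotchet = 8; demisemiquaver = 1; minim = 16; demisemiquaver = 1; demisemiquaver = 1; dotted semiquaver = 3.
Altogether 8 + 1 + 8 + 1 + 16 + 1 + 1 + 3 = 39 thirty-second notes.

39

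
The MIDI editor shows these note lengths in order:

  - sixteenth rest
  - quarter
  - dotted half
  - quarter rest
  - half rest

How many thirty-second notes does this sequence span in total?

Working in thirty-second notes: sixteenth rest = 2; quarter = 8; dotted half = 24; quarter rest = 8; half rest = 16.
Sum: 2 + 8 + 24 + 8 + 16 = 58 thirty-second notes.

58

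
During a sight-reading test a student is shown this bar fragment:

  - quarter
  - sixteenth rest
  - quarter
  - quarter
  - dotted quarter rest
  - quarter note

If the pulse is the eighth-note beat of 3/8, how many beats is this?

11.5

One eighth-note beat = 2 sixteenth notes.
Express everything in sixteenth notes: quarter = 4; sixteenth rest = 1; quarter = 4; quarter = 4; dotted quarter rest = 6; quarter note = 4.
Adding: 4 + 1 + 4 + 4 + 6 + 4 = 23.
23 ÷ 2 = 11.5 beats.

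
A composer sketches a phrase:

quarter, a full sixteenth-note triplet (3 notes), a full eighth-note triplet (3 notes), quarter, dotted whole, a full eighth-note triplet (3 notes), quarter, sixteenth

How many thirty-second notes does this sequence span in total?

Working in thirty-second notes: quarter = 8; a full sixteenth-note triplet (3 notes) (three triplet sixteenths span one eighth) = 4; a full eighth-note triplet (3 notes) (three triplet eighths span one quarter) = 8; quarter = 8; dotted whole = 48; a full eighth-note triplet (3 notes) (three triplet eighths span one quarter) = 8; quarter = 8; sixteenth = 2.
Sum: 8 + 4 + 8 + 8 + 48 + 8 + 8 + 2 = 94 thirty-second notes.

94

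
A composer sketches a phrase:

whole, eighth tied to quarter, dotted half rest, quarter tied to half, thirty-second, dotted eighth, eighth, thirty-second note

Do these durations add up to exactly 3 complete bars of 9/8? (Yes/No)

One bar of 9/8 = 36 thirty-second notes, so 3 bars = 108.
Convert each value to thirty-second notes: whole = 32; eighth tied to quarter (eighth + quarter) = 12; dotted half rest = 24; quarter tied to half (quarter + half) = 24; thirty-second = 1; dotted eighth = 6; eighth = 4; thirty-second note = 1.
Adding: 32 + 12 + 24 + 24 + 1 + 6 + 4 + 1 = 104.
104 falls short of 108, so the answer is No.

No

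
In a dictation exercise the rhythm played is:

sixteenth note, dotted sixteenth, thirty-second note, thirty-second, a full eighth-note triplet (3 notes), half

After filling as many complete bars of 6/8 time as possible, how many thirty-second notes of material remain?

7

One bar of 6/8 = 24 thirty-second notes.
In thirty-second notes: sixteenth note = 2; dotted sixteenth = 3; thirty-second note = 1; thirty-second = 1; a full eighth-note triplet (3 notes) (three triplet eighths span one quarter) = 8; half = 16.
Altogether 2 + 3 + 1 + 1 + 8 + 16 = 31.
31 ÷ 24 = 1 complete bar with 7 thirty-second notes remaining.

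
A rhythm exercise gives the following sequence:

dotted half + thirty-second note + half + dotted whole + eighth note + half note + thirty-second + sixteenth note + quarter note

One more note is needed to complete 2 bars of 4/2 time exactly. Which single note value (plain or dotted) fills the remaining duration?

2 bars of 4/2 = 128 thirty-second notes.
Each duration in thirty-second notes: dotted half = 24; thirty-second note = 1; half = 16; dotted whole = 48; eighth note = 4; half note = 16; thirty-second = 1; sixteenth note = 2; quarter note = 8.
Total: 24 + 1 + 16 + 48 + 4 + 16 + 1 + 2 + 8 = 120.
Remaining: 128 − 120 = 8 thirty-second notes, which is a quarter note.

quarter note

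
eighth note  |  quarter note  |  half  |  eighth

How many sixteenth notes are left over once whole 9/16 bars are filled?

7

One bar of 9/16 = 9 sixteenth notes.
Working in sixteenth notes: eighth note = 2; quarter note = 4; half = 8; eighth = 2.
Altogether 2 + 4 + 8 + 2 = 16.
16 ÷ 9 = 1 complete bar with 7 sixteenth notes remaining.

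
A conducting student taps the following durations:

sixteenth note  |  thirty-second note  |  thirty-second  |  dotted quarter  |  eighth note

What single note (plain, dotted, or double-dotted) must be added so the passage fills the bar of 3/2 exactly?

The bar of 3/2 = 48 thirty-second notes.
Working in thirty-second notes: sixteenth note = 2; thirty-second note = 1; thirty-second = 1; dotted quarter = 12; eighth note = 4.
Sum: 2 + 1 + 1 + 12 + 4 = 20.
Remaining: 48 − 20 = 28 thirty-second notes, which is a double-dotted half note.

double-dotted half note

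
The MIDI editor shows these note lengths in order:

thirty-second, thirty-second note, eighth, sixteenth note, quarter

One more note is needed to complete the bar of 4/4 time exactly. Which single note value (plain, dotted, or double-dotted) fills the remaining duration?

The bar of 4/4 = 32 thirty-second notes.
In thirty-second notes: thirty-second = 1; thirty-second note = 1; eighth = 4; sixteenth note = 2; quarter = 8.
Sum: 1 + 1 + 4 + 2 + 8 = 16.
Remaining: 32 − 16 = 16 thirty-second notes, which is a half note.

half note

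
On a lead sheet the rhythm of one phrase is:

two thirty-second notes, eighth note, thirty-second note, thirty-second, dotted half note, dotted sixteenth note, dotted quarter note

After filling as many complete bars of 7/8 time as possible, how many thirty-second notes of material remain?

One bar of 7/8 = 28 thirty-second notes.
In thirty-second notes: thirty-second note = 1; thirty-second note = 1; eighth note = 4; thirty-second note = 1; thirty-second = 1; dotted half note = 24; dotted sixteenth note = 3; dotted quarter note = 12.
Adding: 1 + 1 + 4 + 1 + 1 + 24 + 3 + 12 = 47.
47 ÷ 28 = 1 complete bar with 19 thirty-second notes remaining.

19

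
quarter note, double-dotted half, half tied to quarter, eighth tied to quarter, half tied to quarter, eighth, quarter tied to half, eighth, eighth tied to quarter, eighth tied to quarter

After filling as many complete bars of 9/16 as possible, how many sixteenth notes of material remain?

One bar of 9/16 = 9 sixteenth notes.
Each duration in sixteenth notes: quarter note = 4; double-dotted half = 14; half tied to quarter (half + quarter) = 12; eighth tied to quarter (eighth + quarter) = 6; half tied to quarter (half + quarter) = 12; eighth = 2; quarter tied to half (quarter + half) = 12; eighth = 2; eighth tied to quarter (eighth + quarter) = 6; eighth tied to quarter (eighth + quarter) = 6.
Sum: 4 + 14 + 12 + 6 + 12 + 2 + 12 + 2 + 6 + 6 = 76.
76 ÷ 9 = 8 complete bars with 4 sixteenth notes remaining.

4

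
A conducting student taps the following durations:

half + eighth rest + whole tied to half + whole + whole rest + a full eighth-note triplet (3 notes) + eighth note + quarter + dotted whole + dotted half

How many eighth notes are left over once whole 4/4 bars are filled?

One bar of 4/4 = 8 eighth notes.
In eighth notes: half = 4; eighth rest = 1; whole tied to half (whole + half) = 12; whole = 8; whole rest = 8; a full eighth-note triplet (3 notes) (three triplet eighths span one quarter) = 2; eighth note = 1; quarter = 2; dotted whole = 12; dotted half = 6.
Altogether 4 + 1 + 12 + 8 + 8 + 2 + 1 + 2 + 12 + 6 = 56.
56 ÷ 8 = 7 complete bars with 0 eighth notes remaining.

0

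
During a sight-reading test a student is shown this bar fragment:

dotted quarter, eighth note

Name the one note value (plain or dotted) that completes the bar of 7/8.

The bar of 7/8 = 7 eighth notes.
Express everything in eighth notes: dotted quarter = 3; eighth note = 1.
Altogether 3 + 1 = 4.
Remaining: 7 − 4 = 3 eighth notes, which is a dotted quarter note.

dotted quarter note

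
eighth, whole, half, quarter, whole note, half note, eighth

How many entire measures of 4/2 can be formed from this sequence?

1

One bar of 4/2 = 16 eighth notes.
Each duration in eighth notes: eighth = 1; whole = 8; half = 4; quarter = 2; whole note = 8; half note = 4; eighth = 1.
Altogether 1 + 8 + 4 + 2 + 8 + 4 + 1 = 28.
28 ÷ 16 = 1 complete bar with 12 left over.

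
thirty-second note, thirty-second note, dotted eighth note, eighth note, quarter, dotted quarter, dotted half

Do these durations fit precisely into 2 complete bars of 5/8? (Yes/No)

No

One bar of 5/8 = 20 thirty-second notes, so 2 bars = 40.
Convert each value to thirty-second notes: thirty-second note = 1; thirty-second note = 1; dotted eighth note = 6; eighth note = 4; quarter = 8; dotted quarter = 12; dotted half = 24.
Adding: 1 + 1 + 6 + 4 + 8 + 12 + 24 = 56.
56 exceeds 40, so the answer is No.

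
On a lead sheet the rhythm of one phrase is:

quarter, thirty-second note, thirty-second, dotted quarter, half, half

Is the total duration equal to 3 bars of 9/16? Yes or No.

One bar of 9/16 = 18 thirty-second notes, so 3 bars = 54.
Working in thirty-second notes: quarter = 8; thirty-second note = 1; thirty-second = 1; dotted quarter = 12; half = 16; half = 16.
Altogether 8 + 1 + 1 + 12 + 16 + 16 = 54.
54 equals 54, so the answer is Yes.

Yes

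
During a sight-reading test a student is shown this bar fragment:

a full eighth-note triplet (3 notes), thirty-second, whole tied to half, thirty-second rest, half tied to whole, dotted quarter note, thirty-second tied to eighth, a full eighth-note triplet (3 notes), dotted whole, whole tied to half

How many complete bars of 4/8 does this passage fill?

14

One bar of 4/8 = 16 thirty-second notes.
Working in thirty-second notes: a full eighth-note triplet (3 notes) (three triplet eighths span one quarter) = 8; thirty-second = 1; whole tied to half (whole + half) = 48; thirty-second rest = 1; half tied to whole (half + whole) = 48; dotted quarter note = 12; thirty-second tied to eighth (thirty-second + eighth) = 5; a full eighth-note triplet (3 notes) (three triplet eighths span one quarter) = 8; dotted whole = 48; whole tied to half (whole + half) = 48.
Altogether 8 + 1 + 48 + 1 + 48 + 12 + 5 + 8 + 48 + 48 = 227.
227 ÷ 16 = 14 complete bars with 3 left over.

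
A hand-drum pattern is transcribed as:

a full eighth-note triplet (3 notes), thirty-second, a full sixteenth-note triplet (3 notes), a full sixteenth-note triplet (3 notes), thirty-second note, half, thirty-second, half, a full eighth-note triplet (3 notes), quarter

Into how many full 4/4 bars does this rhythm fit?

One bar of 4/4 = 32 thirty-second notes.
Each duration in thirty-second notes: a full eighth-note triplet (3 notes) (three triplet eighths span one quarter) = 8; thirty-second = 1; a full sixteenth-note triplet (3 notes) (three triplet sixteenths span one eighth) = 4; a full sixteenth-note triplet (3 notes) (three triplet sixteenths span one eighth) = 4; thirty-second note = 1; half = 16; thirty-second = 1; half = 16; a full eighth-note triplet (3 notes) (three triplet eighths span one quarter) = 8; quarter = 8.
Altogether 8 + 1 + 4 + 4 + 1 + 16 + 1 + 16 + 8 + 8 = 67.
67 ÷ 32 = 2 complete bars with 3 left over.

2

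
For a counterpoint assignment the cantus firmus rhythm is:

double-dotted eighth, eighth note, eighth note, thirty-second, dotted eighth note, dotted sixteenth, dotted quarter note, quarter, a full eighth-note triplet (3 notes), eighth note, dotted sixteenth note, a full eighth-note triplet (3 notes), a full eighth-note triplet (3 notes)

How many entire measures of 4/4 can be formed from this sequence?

2

One bar of 4/4 = 32 thirty-second notes.
Each duration in thirty-second notes: double-dotted eighth = 7; eighth note = 4; eighth note = 4; thirty-second = 1; dotted eighth note = 6; dotted sixteenth = 3; dotted quarter note = 12; quarter = 8; a full eighth-note triplet (3 notes) (three triplet eighths span one quarter) = 8; eighth note = 4; dotted sixteenth note = 3; a full eighth-note triplet (3 notes) (three triplet eighths span one quarter) = 8; a full eighth-note triplet (3 notes) (three triplet eighths span one quarter) = 8.
Sum: 7 + 4 + 4 + 1 + 6 + 3 + 12 + 8 + 8 + 4 + 3 + 8 + 8 = 76.
76 ÷ 32 = 2 complete bars with 12 left over.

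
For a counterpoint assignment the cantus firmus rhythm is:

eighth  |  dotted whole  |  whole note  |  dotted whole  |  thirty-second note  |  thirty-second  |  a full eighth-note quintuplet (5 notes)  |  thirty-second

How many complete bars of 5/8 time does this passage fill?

7

One bar of 5/8 = 20 thirty-second notes.
Convert each value to thirty-second notes: eighth = 4; dotted whole = 48; whole note = 32; dotted whole = 48; thirty-second note = 1; thirty-second = 1; a full eighth-note quintuplet (5 notes) (five quintuplet eighths span one half) = 16; thirty-second = 1.
Adding: 4 + 48 + 32 + 48 + 1 + 1 + 16 + 1 = 151.
151 ÷ 20 = 7 complete bars with 11 left over.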